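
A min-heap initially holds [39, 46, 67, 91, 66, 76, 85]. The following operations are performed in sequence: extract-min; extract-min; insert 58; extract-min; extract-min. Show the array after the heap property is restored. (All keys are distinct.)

[67, 76, 85, 91]

extract-min → returns 39:
  remove root 39; move last element 85 to root → [85, 46, 67, 91, 66, 76]
  85 vs smaller child 46 at index 1, swap → [46, 85, 67, 91, 66, 76]
  85 vs smaller child 66 at index 4, swap → [46, 66, 67, 91, 85, 76]
extract-min → returns 46:
  remove root 46; move last element 76 to root → [76, 66, 67, 91, 85]
  76 vs smaller child 66 at index 1, swap → [66, 76, 67, 91, 85]
insert 58:
  append 58 at index 5 → [66, 76, 67, 91, 85, 58]
  58 < parent 67 at index 2, swap → [66, 76, 58, 91, 85, 67]
  58 < parent 66 at index 0, swap → [58, 76, 66, 91, 85, 67]
extract-min → returns 58:
  remove root 58; move last element 67 to root → [67, 76, 66, 91, 85]
  67 vs smaller child 66 at index 2, swap → [66, 76, 67, 91, 85]
extract-min → returns 66:
  remove root 66; move last element 85 to root → [85, 76, 67, 91]
  85 vs smaller child 67 at index 2, swap → [67, 76, 85, 91]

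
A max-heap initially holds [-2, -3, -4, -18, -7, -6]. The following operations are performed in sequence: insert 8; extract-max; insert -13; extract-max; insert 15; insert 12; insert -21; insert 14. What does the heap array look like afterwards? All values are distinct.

[15, 14, -3, -7, 12, -6, -4, -18, -21, -13]

insert 8:
  append 8 at index 6 → [-2, -3, -4, -18, -7, -6, 8]
  8 > parent -4 at index 2, swap → [-2, -3, 8, -18, -7, -6, -4]
  8 > parent -2 at index 0, swap → [8, -3, -2, -18, -7, -6, -4]
extract-max → returns 8:
  remove root 8; move last element -4 to root → [-4, -3, -2, -18, -7, -6]
  -4 vs larger child -2 at index 2, swap → [-2, -3, -4, -18, -7, -6]
insert -13:
  append -13 at index 6 → [-2, -3, -4, -18, -7, -6, -13] (no swap needed)
extract-max → returns -2:
  remove root -2; move last element -13 to root → [-13, -3, -4, -18, -7, -6]
  -13 vs larger child -3 at index 1, swap → [-3, -13, -4, -18, -7, -6]
  -13 vs larger child -7 at index 4, swap → [-3, -7, -4, -18, -13, -6]
insert 15:
  append 15 at index 6 → [-3, -7, -4, -18, -13, -6, 15]
  15 > parent -4 at index 2, swap → [-3, -7, 15, -18, -13, -6, -4]
  15 > parent -3 at index 0, swap → [15, -7, -3, -18, -13, -6, -4]
insert 12:
  append 12 at index 7 → [15, -7, -3, -18, -13, -6, -4, 12]
  12 > parent -18 at index 3, swap → [15, -7, -3, 12, -13, -6, -4, -18]
  12 > parent -7 at index 1, swap → [15, 12, -3, -7, -13, -6, -4, -18]
insert -21:
  append -21 at index 8 → [15, 12, -3, -7, -13, -6, -4, -18, -21] (no swap needed)
insert 14:
  append 14 at index 9 → [15, 12, -3, -7, -13, -6, -4, -18, -21, 14]
  14 > parent -13 at index 4, swap → [15, 12, -3, -7, 14, -6, -4, -18, -21, -13]
  14 > parent 12 at index 1, swap → [15, 14, -3, -7, 12, -6, -4, -18, -21, -13]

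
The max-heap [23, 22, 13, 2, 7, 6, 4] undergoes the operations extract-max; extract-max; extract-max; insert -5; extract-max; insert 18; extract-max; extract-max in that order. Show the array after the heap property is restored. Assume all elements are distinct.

extract-max → returns 23:
  remove root 23; move last element 4 to root → [4, 22, 13, 2, 7, 6]
  4 vs larger child 22 at index 1, swap → [22, 4, 13, 2, 7, 6]
  4 vs larger child 7 at index 4, swap → [22, 7, 13, 2, 4, 6]
extract-max → returns 22:
  remove root 22; move last element 6 to root → [6, 7, 13, 2, 4]
  6 vs larger child 13 at index 2, swap → [13, 7, 6, 2, 4]
extract-max → returns 13:
  remove root 13; move last element 4 to root → [4, 7, 6, 2]
  4 vs larger child 7 at index 1, swap → [7, 4, 6, 2]
insert -5:
  append -5 at index 4 → [7, 4, 6, 2, -5] (no swap needed)
extract-max → returns 7:
  remove root 7; move last element -5 to root → [-5, 4, 6, 2]
  -5 vs larger child 6 at index 2, swap → [6, 4, -5, 2]
insert 18:
  append 18 at index 4 → [6, 4, -5, 2, 18]
  18 > parent 4 at index 1, swap → [6, 18, -5, 2, 4]
  18 > parent 6 at index 0, swap → [18, 6, -5, 2, 4]
extract-max → returns 18:
  remove root 18; move last element 4 to root → [4, 6, -5, 2]
  4 vs larger child 6 at index 1, swap → [6, 4, -5, 2]
extract-max → returns 6:
  remove root 6; move last element 2 to root → [2, 4, -5]
  2 vs larger child 4 at index 1, swap → [4, 2, -5]

[4, 2, -5]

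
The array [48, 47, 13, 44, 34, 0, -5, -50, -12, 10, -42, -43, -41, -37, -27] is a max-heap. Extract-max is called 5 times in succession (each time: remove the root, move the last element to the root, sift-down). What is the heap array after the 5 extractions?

[10, -12, 0, -27, -37, -43, -5, -50, -42, -41]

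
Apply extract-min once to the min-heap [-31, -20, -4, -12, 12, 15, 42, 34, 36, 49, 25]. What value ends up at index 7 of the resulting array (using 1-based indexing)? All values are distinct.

42

remove root -31; move last element 25 to root → [25, -20, -4, -12, 12, 15, 42, 34, 36, 49]
25 vs smaller child -20 at index 2, swap → [-20, 25, -4, -12, 12, 15, 42, 34, 36, 49]
25 vs smaller child -12 at index 4, swap → [-20, -12, -4, 25, 12, 15, 42, 34, 36, 49]
resulting array: [-20, -12, -4, 25, 12, 15, 42, 34, 36, 49]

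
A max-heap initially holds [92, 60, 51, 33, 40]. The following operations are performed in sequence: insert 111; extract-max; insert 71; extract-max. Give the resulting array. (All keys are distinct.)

[71, 60, 51, 33, 40]

insert 111:
  append 111 at index 5 → [92, 60, 51, 33, 40, 111]
  111 > parent 51 at index 2, swap → [92, 60, 111, 33, 40, 51]
  111 > parent 92 at index 0, swap → [111, 60, 92, 33, 40, 51]
extract-max → returns 111:
  remove root 111; move last element 51 to root → [51, 60, 92, 33, 40]
  51 vs larger child 92 at index 2, swap → [92, 60, 51, 33, 40]
insert 71:
  append 71 at index 5 → [92, 60, 51, 33, 40, 71]
  71 > parent 51 at index 2, swap → [92, 60, 71, 33, 40, 51]
extract-max → returns 92:
  remove root 92; move last element 51 to root → [51, 60, 71, 33, 40]
  51 vs larger child 71 at index 2, swap → [71, 60, 51, 33, 40]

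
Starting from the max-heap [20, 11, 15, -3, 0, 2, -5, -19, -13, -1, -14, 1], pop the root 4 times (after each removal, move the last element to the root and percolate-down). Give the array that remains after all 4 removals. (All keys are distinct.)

extract-max #1 returns 20:
  remove root 20; move last element 1 to root → [1, 11, 15, -3, 0, 2, -5, -19, -13, -1, -14]
  1 vs larger child 15 at index 2, swap → [15, 11, 1, -3, 0, 2, -5, -19, -13, -1, -14]
  1 vs larger child 2 at index 5, swap → [15, 11, 2, -3, 0, 1, -5, -19, -13, -1, -14]
extract-max #2 returns 15:
  remove root 15; move last element -14 to root → [-14, 11, 2, -3, 0, 1, -5, -19, -13, -1]
  -14 vs larger child 11 at index 1, swap → [11, -14, 2, -3, 0, 1, -5, -19, -13, -1]
  -14 vs larger child 0 at index 4, swap → [11, 0, 2, -3, -14, 1, -5, -19, -13, -1]
  -14 vs only child -1 at index 9, swap → [11, 0, 2, -3, -1, 1, -5, -19, -13, -14]
extract-max #3 returns 11:
  remove root 11; move last element -14 to root → [-14, 0, 2, -3, -1, 1, -5, -19, -13]
  -14 vs larger child 2 at index 2, swap → [2, 0, -14, -3, -1, 1, -5, -19, -13]
  -14 vs larger child 1 at index 5, swap → [2, 0, 1, -3, -1, -14, -5, -19, -13]
extract-max #4 returns 2:
  remove root 2; move last element -13 to root → [-13, 0, 1, -3, -1, -14, -5, -19]
  -13 vs larger child 1 at index 2, swap → [1, 0, -13, -3, -1, -14, -5, -19]
  -13 vs larger child -5 at index 6, swap → [1, 0, -5, -3, -1, -14, -13, -19]

[1, 0, -5, -3, -1, -14, -13, -19]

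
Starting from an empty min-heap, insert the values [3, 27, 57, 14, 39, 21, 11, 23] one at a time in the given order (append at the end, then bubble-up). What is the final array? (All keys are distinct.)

[3, 14, 11, 23, 39, 57, 21, 27]

Insert 3:
  append 3 at index 0 → [3] (no swap needed)
Insert 27:
  append 27 at index 1 → [3, 27] (no swap needed)
Insert 57:
  append 57 at index 2 → [3, 27, 57] (no swap needed)
Insert 14:
  append 14 at index 3 → [3, 27, 57, 14]
  14 < parent 27 at index 1, swap → [3, 14, 57, 27]
Insert 39:
  append 39 at index 4 → [3, 14, 57, 27, 39] (no swap needed)
Insert 21:
  append 21 at index 5 → [3, 14, 57, 27, 39, 21]
  21 < parent 57 at index 2, swap → [3, 14, 21, 27, 39, 57]
Insert 11:
  append 11 at index 6 → [3, 14, 21, 27, 39, 57, 11]
  11 < parent 21 at index 2, swap → [3, 14, 11, 27, 39, 57, 21]
Insert 23:
  append 23 at index 7 → [3, 14, 11, 27, 39, 57, 21, 23]
  23 < parent 27 at index 3, swap → [3, 14, 11, 23, 39, 57, 21, 27]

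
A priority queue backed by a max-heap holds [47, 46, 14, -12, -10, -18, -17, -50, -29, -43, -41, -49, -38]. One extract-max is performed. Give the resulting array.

[46, -10, 14, -12, -38, -18, -17, -50, -29, -43, -41, -49]

remove root 47; move last element -38 to root → [-38, 46, 14, -12, -10, -18, -17, -50, -29, -43, -41, -49]
-38 vs larger child 46 at index 1, swap → [46, -38, 14, -12, -10, -18, -17, -50, -29, -43, -41, -49]
-38 vs larger child -10 at index 4, swap → [46, -10, 14, -12, -38, -18, -17, -50, -29, -43, -41, -49]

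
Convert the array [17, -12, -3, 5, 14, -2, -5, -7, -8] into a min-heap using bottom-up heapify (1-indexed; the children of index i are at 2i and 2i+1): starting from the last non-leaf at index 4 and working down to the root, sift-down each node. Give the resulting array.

[-12, -8, -5, -7, 14, -2, -3, 17, 5]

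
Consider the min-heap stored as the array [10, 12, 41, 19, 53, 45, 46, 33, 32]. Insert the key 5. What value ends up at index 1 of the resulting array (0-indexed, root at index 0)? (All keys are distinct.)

10

append 5 at index 9 → [10, 12, 41, 19, 53, 45, 46, 33, 32, 5]
5 < parent 53 at index 4, swap → [10, 12, 41, 19, 5, 45, 46, 33, 32, 53]
5 < parent 12 at index 1, swap → [10, 5, 41, 19, 12, 45, 46, 33, 32, 53]
5 < parent 10 at index 0, swap → [5, 10, 41, 19, 12, 45, 46, 33, 32, 53]
resulting array: [5, 10, 41, 19, 12, 45, 46, 33, 32, 53]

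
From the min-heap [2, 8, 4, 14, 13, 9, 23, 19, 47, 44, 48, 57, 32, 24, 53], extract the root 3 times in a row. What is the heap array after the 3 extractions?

extract-min #1 returns 2:
  remove root 2; move last element 53 to root → [53, 8, 4, 14, 13, 9, 23, 19, 47, 44, 48, 57, 32, 24]
  53 vs smaller child 4 at index 2, swap → [4, 8, 53, 14, 13, 9, 23, 19, 47, 44, 48, 57, 32, 24]
  53 vs smaller child 9 at index 5, swap → [4, 8, 9, 14, 13, 53, 23, 19, 47, 44, 48, 57, 32, 24]
  53 vs smaller child 32 at index 12, swap → [4, 8, 9, 14, 13, 32, 23, 19, 47, 44, 48, 57, 53, 24]
extract-min #2 returns 4:
  remove root 4; move last element 24 to root → [24, 8, 9, 14, 13, 32, 23, 19, 47, 44, 48, 57, 53]
  24 vs smaller child 8 at index 1, swap → [8, 24, 9, 14, 13, 32, 23, 19, 47, 44, 48, 57, 53]
  24 vs smaller child 13 at index 4, swap → [8, 13, 9, 14, 24, 32, 23, 19, 47, 44, 48, 57, 53]
extract-min #3 returns 8:
  remove root 8; move last element 53 to root → [53, 13, 9, 14, 24, 32, 23, 19, 47, 44, 48, 57]
  53 vs smaller child 9 at index 2, swap → [9, 13, 53, 14, 24, 32, 23, 19, 47, 44, 48, 57]
  53 vs smaller child 23 at index 6, swap → [9, 13, 23, 14, 24, 32, 53, 19, 47, 44, 48, 57]

[9, 13, 23, 14, 24, 32, 53, 19, 47, 44, 48, 57]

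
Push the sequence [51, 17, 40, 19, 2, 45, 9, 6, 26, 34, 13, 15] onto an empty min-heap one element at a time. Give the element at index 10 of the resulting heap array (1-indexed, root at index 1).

Insert 51:
  append 51 at index 1 → [51] (no swap needed)
Insert 17:
  append 17 at index 2 → [51, 17]
  17 < parent 51 at index 1, swap → [17, 51]
Insert 40:
  append 40 at index 3 → [17, 51, 40] (no swap needed)
Insert 19:
  append 19 at index 4 → [17, 51, 40, 19]
  19 < parent 51 at index 2, swap → [17, 19, 40, 51]
Insert 2:
  append 2 at index 5 → [17, 19, 40, 51, 2]
  2 < parent 19 at index 2, swap → [17, 2, 40, 51, 19]
  2 < parent 17 at index 1, swap → [2, 17, 40, 51, 19]
Insert 45:
  append 45 at index 6 → [2, 17, 40, 51, 19, 45] (no swap needed)
Insert 9:
  append 9 at index 7 → [2, 17, 40, 51, 19, 45, 9]
  9 < parent 40 at index 3, swap → [2, 17, 9, 51, 19, 45, 40]
Insert 6:
  append 6 at index 8 → [2, 17, 9, 51, 19, 45, 40, 6]
  6 < parent 51 at index 4, swap → [2, 17, 9, 6, 19, 45, 40, 51]
  6 < parent 17 at index 2, swap → [2, 6, 9, 17, 19, 45, 40, 51]
Insert 26:
  append 26 at index 9 → [2, 6, 9, 17, 19, 45, 40, 51, 26] (no swap needed)
Insert 34:
  append 34 at index 10 → [2, 6, 9, 17, 19, 45, 40, 51, 26, 34] (no swap needed)
Insert 13:
  append 13 at index 11 → [2, 6, 9, 17, 19, 45, 40, 51, 26, 34, 13]
  13 < parent 19 at index 5, swap → [2, 6, 9, 17, 13, 45, 40, 51, 26, 34, 19]
Insert 15:
  append 15 at index 12 → [2, 6, 9, 17, 13, 45, 40, 51, 26, 34, 19, 15]
  15 < parent 45 at index 6, swap → [2, 6, 9, 17, 13, 15, 40, 51, 26, 34, 19, 45]
resulting array: [2, 6, 9, 17, 13, 15, 40, 51, 26, 34, 19, 45]

34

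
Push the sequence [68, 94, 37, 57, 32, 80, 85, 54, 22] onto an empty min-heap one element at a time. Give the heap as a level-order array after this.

[22, 32, 68, 37, 57, 80, 85, 94, 54]

Insert 68:
  append 68 at index 0 → [68] (no swap needed)
Insert 94:
  append 94 at index 1 → [68, 94] (no swap needed)
Insert 37:
  append 37 at index 2 → [68, 94, 37]
  37 < parent 68 at index 0, swap → [37, 94, 68]
Insert 57:
  append 57 at index 3 → [37, 94, 68, 57]
  57 < parent 94 at index 1, swap → [37, 57, 68, 94]
Insert 32:
  append 32 at index 4 → [37, 57, 68, 94, 32]
  32 < parent 57 at index 1, swap → [37, 32, 68, 94, 57]
  32 < parent 37 at index 0, swap → [32, 37, 68, 94, 57]
Insert 80:
  append 80 at index 5 → [32, 37, 68, 94, 57, 80] (no swap needed)
Insert 85:
  append 85 at index 6 → [32, 37, 68, 94, 57, 80, 85] (no swap needed)
Insert 54:
  append 54 at index 7 → [32, 37, 68, 94, 57, 80, 85, 54]
  54 < parent 94 at index 3, swap → [32, 37, 68, 54, 57, 80, 85, 94]
Insert 22:
  append 22 at index 8 → [32, 37, 68, 54, 57, 80, 85, 94, 22]
  22 < parent 54 at index 3, swap → [32, 37, 68, 22, 57, 80, 85, 94, 54]
  22 < parent 37 at index 1, swap → [32, 22, 68, 37, 57, 80, 85, 94, 54]
  22 < parent 32 at index 0, swap → [22, 32, 68, 37, 57, 80, 85, 94, 54]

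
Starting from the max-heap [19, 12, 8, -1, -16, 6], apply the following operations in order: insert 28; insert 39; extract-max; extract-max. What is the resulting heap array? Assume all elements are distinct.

[19, 12, 8, -1, -16, 6]

insert 28:
  append 28 at index 6 → [19, 12, 8, -1, -16, 6, 28]
  28 > parent 8 at index 2, swap → [19, 12, 28, -1, -16, 6, 8]
  28 > parent 19 at index 0, swap → [28, 12, 19, -1, -16, 6, 8]
insert 39:
  append 39 at index 7 → [28, 12, 19, -1, -16, 6, 8, 39]
  39 > parent -1 at index 3, swap → [28, 12, 19, 39, -16, 6, 8, -1]
  39 > parent 12 at index 1, swap → [28, 39, 19, 12, -16, 6, 8, -1]
  39 > parent 28 at index 0, swap → [39, 28, 19, 12, -16, 6, 8, -1]
extract-max → returns 39:
  remove root 39; move last element -1 to root → [-1, 28, 19, 12, -16, 6, 8]
  -1 vs larger child 28 at index 1, swap → [28, -1, 19, 12, -16, 6, 8]
  -1 vs larger child 12 at index 3, swap → [28, 12, 19, -1, -16, 6, 8]
extract-max → returns 28:
  remove root 28; move last element 8 to root → [8, 12, 19, -1, -16, 6]
  8 vs larger child 19 at index 2, swap → [19, 12, 8, -1, -16, 6]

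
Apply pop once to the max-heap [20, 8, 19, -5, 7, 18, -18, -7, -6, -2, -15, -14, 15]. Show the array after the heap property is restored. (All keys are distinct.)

[19, 8, 18, -5, 7, 15, -18, -7, -6, -2, -15, -14]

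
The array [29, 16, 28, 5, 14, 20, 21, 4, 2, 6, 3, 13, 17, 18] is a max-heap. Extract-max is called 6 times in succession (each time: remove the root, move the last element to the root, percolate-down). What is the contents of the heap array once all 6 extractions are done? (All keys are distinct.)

[16, 14, 13, 5, 2, 3, 6, 4]

extract-max #1 returns 29:
  remove root 29; move last element 18 to root → [18, 16, 28, 5, 14, 20, 21, 4, 2, 6, 3, 13, 17]
  18 vs larger child 28 at index 2, swap → [28, 16, 18, 5, 14, 20, 21, 4, 2, 6, 3, 13, 17]
  18 vs larger child 21 at index 6, swap → [28, 16, 21, 5, 14, 20, 18, 4, 2, 6, 3, 13, 17]
extract-max #2 returns 28:
  remove root 28; move last element 17 to root → [17, 16, 21, 5, 14, 20, 18, 4, 2, 6, 3, 13]
  17 vs larger child 21 at index 2, swap → [21, 16, 17, 5, 14, 20, 18, 4, 2, 6, 3, 13]
  17 vs larger child 20 at index 5, swap → [21, 16, 20, 5, 14, 17, 18, 4, 2, 6, 3, 13]
extract-max #3 returns 21:
  remove root 21; move last element 13 to root → [13, 16, 20, 5, 14, 17, 18, 4, 2, 6, 3]
  13 vs larger child 20 at index 2, swap → [20, 16, 13, 5, 14, 17, 18, 4, 2, 6, 3]
  13 vs larger child 18 at index 6, swap → [20, 16, 18, 5, 14, 17, 13, 4, 2, 6, 3]
extract-max #4 returns 20:
  remove root 20; move last element 3 to root → [3, 16, 18, 5, 14, 17, 13, 4, 2, 6]
  3 vs larger child 18 at index 2, swap → [18, 16, 3, 5, 14, 17, 13, 4, 2, 6]
  3 vs larger child 17 at index 5, swap → [18, 16, 17, 5, 14, 3, 13, 4, 2, 6]
extract-max #5 returns 18:
  remove root 18; move last element 6 to root → [6, 16, 17, 5, 14, 3, 13, 4, 2]
  6 vs larger child 17 at index 2, swap → [17, 16, 6, 5, 14, 3, 13, 4, 2]
  6 vs larger child 13 at index 6, swap → [17, 16, 13, 5, 14, 3, 6, 4, 2]
extract-max #6 returns 17:
  remove root 17; move last element 2 to root → [2, 16, 13, 5, 14, 3, 6, 4]
  2 vs larger child 16 at index 1, swap → [16, 2, 13, 5, 14, 3, 6, 4]
  2 vs larger child 14 at index 4, swap → [16, 14, 13, 5, 2, 3, 6, 4]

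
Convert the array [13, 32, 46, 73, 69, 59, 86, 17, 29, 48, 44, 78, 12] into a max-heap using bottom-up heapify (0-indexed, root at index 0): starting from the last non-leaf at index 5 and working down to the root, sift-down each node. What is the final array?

[86, 73, 78, 32, 69, 59, 46, 17, 29, 48, 44, 13, 12]

sift down from index 5:
  59 vs larger child 78 at index 11, swap → [13, 32, 46, 73, 69, 78, 86, 17, 29, 48, 44, 59, 12]
sift down from index 4: already satisfies heap property
sift down from index 3: already satisfies heap property
sift down from index 2:
  46 vs larger child 86 at index 6, swap → [13, 32, 86, 73, 69, 78, 46, 17, 29, 48, 44, 59, 12]
sift down from index 1:
  32 vs larger child 73 at index 3, swap → [13, 73, 86, 32, 69, 78, 46, 17, 29, 48, 44, 59, 12]
sift down from index 0:
  13 vs larger child 86 at index 2, swap → [86, 73, 13, 32, 69, 78, 46, 17, 29, 48, 44, 59, 12]
  13 vs larger child 78 at index 5, swap → [86, 73, 78, 32, 69, 13, 46, 17, 29, 48, 44, 59, 12]
  13 vs larger child 59 at index 11, swap → [86, 73, 78, 32, 69, 59, 46, 17, 29, 48, 44, 13, 12]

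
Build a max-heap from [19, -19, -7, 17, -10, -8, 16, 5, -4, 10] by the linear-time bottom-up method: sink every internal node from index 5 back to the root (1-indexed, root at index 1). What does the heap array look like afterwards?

[19, 17, 16, 5, 10, -8, -7, -19, -4, -10]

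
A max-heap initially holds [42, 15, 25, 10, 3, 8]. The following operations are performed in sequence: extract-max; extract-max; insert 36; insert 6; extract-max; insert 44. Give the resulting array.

extract-max → returns 42:
  remove root 42; move last element 8 to root → [8, 15, 25, 10, 3]
  8 vs larger child 25 at index 2, swap → [25, 15, 8, 10, 3]
extract-max → returns 25:
  remove root 25; move last element 3 to root → [3, 15, 8, 10]
  3 vs larger child 15 at index 1, swap → [15, 3, 8, 10]
  3 vs only child 10 at index 3, swap → [15, 10, 8, 3]
insert 36:
  append 36 at index 4 → [15, 10, 8, 3, 36]
  36 > parent 10 at index 1, swap → [15, 36, 8, 3, 10]
  36 > parent 15 at index 0, swap → [36, 15, 8, 3, 10]
insert 6:
  append 6 at index 5 → [36, 15, 8, 3, 10, 6] (no swap needed)
extract-max → returns 36:
  remove root 36; move last element 6 to root → [6, 15, 8, 3, 10]
  6 vs larger child 15 at index 1, swap → [15, 6, 8, 3, 10]
  6 vs larger child 10 at index 4, swap → [15, 10, 8, 3, 6]
insert 44:
  append 44 at index 5 → [15, 10, 8, 3, 6, 44]
  44 > parent 8 at index 2, swap → [15, 10, 44, 3, 6, 8]
  44 > parent 15 at index 0, swap → [44, 10, 15, 3, 6, 8]

[44, 10, 15, 3, 6, 8]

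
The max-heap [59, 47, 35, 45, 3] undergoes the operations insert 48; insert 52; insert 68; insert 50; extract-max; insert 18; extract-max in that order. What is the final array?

insert 48:
  append 48 at index 5 → [59, 47, 35, 45, 3, 48]
  48 > parent 35 at index 2, swap → [59, 47, 48, 45, 3, 35]
insert 52:
  append 52 at index 6 → [59, 47, 48, 45, 3, 35, 52]
  52 > parent 48 at index 2, swap → [59, 47, 52, 45, 3, 35, 48]
insert 68:
  append 68 at index 7 → [59, 47, 52, 45, 3, 35, 48, 68]
  68 > parent 45 at index 3, swap → [59, 47, 52, 68, 3, 35, 48, 45]
  68 > parent 47 at index 1, swap → [59, 68, 52, 47, 3, 35, 48, 45]
  68 > parent 59 at index 0, swap → [68, 59, 52, 47, 3, 35, 48, 45]
insert 50:
  append 50 at index 8 → [68, 59, 52, 47, 3, 35, 48, 45, 50]
  50 > parent 47 at index 3, swap → [68, 59, 52, 50, 3, 35, 48, 45, 47]
extract-max → returns 68:
  remove root 68; move last element 47 to root → [47, 59, 52, 50, 3, 35, 48, 45]
  47 vs larger child 59 at index 1, swap → [59, 47, 52, 50, 3, 35, 48, 45]
  47 vs larger child 50 at index 3, swap → [59, 50, 52, 47, 3, 35, 48, 45]
insert 18:
  append 18 at index 8 → [59, 50, 52, 47, 3, 35, 48, 45, 18] (no swap needed)
extract-max → returns 59:
  remove root 59; move last element 18 to root → [18, 50, 52, 47, 3, 35, 48, 45]
  18 vs larger child 52 at index 2, swap → [52, 50, 18, 47, 3, 35, 48, 45]
  18 vs larger child 48 at index 6, swap → [52, 50, 48, 47, 3, 35, 18, 45]

[52, 50, 48, 47, 3, 35, 18, 45]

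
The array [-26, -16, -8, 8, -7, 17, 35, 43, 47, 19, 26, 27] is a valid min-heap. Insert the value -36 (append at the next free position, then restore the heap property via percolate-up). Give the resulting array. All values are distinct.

[-36, -16, -26, 8, -7, -8, 35, 43, 47, 19, 26, 27, 17]

append -36 at index 12 → [-26, -16, -8, 8, -7, 17, 35, 43, 47, 19, 26, 27, -36]
-36 < parent 17 at index 5, swap → [-26, -16, -8, 8, -7, -36, 35, 43, 47, 19, 26, 27, 17]
-36 < parent -8 at index 2, swap → [-26, -16, -36, 8, -7, -8, 35, 43, 47, 19, 26, 27, 17]
-36 < parent -26 at index 0, swap → [-36, -16, -26, 8, -7, -8, 35, 43, 47, 19, 26, 27, 17]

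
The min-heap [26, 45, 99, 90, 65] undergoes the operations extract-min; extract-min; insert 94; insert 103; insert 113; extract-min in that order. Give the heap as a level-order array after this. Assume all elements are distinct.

[90, 94, 99, 113, 103]

extract-min → returns 26:
  remove root 26; move last element 65 to root → [65, 45, 99, 90]
  65 vs smaller child 45 at index 1, swap → [45, 65, 99, 90]
extract-min → returns 45:
  remove root 45; move last element 90 to root → [90, 65, 99]
  90 vs smaller child 65 at index 1, swap → [65, 90, 99]
insert 94:
  append 94 at index 3 → [65, 90, 99, 94] (no swap needed)
insert 103:
  append 103 at index 4 → [65, 90, 99, 94, 103] (no swap needed)
insert 113:
  append 113 at index 5 → [65, 90, 99, 94, 103, 113] (no swap needed)
extract-min → returns 65:
  remove root 65; move last element 113 to root → [113, 90, 99, 94, 103]
  113 vs smaller child 90 at index 1, swap → [90, 113, 99, 94, 103]
  113 vs smaller child 94 at index 3, swap → [90, 94, 99, 113, 103]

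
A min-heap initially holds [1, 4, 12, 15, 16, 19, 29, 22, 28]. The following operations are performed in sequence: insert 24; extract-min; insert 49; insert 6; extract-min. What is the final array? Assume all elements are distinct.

[6, 15, 12, 22, 16, 19, 29, 24, 28, 49]

insert 24:
  append 24 at index 9 → [1, 4, 12, 15, 16, 19, 29, 22, 28, 24] (no swap needed)
extract-min → returns 1:
  remove root 1; move last element 24 to root → [24, 4, 12, 15, 16, 19, 29, 22, 28]
  24 vs smaller child 4 at index 1, swap → [4, 24, 12, 15, 16, 19, 29, 22, 28]
  24 vs smaller child 15 at index 3, swap → [4, 15, 12, 24, 16, 19, 29, 22, 28]
  24 vs smaller child 22 at index 7, swap → [4, 15, 12, 22, 16, 19, 29, 24, 28]
insert 49:
  append 49 at index 9 → [4, 15, 12, 22, 16, 19, 29, 24, 28, 49] (no swap needed)
insert 6:
  append 6 at index 10 → [4, 15, 12, 22, 16, 19, 29, 24, 28, 49, 6]
  6 < parent 16 at index 4, swap → [4, 15, 12, 22, 6, 19, 29, 24, 28, 49, 16]
  6 < parent 15 at index 1, swap → [4, 6, 12, 22, 15, 19, 29, 24, 28, 49, 16]
extract-min → returns 4:
  remove root 4; move last element 16 to root → [16, 6, 12, 22, 15, 19, 29, 24, 28, 49]
  16 vs smaller child 6 at index 1, swap → [6, 16, 12, 22, 15, 19, 29, 24, 28, 49]
  16 vs smaller child 15 at index 4, swap → [6, 15, 12, 22, 16, 19, 29, 24, 28, 49]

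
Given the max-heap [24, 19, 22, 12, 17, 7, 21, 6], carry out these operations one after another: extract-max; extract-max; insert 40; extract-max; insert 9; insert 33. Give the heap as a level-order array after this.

extract-max → returns 24:
  remove root 24; move last element 6 to root → [6, 19, 22, 12, 17, 7, 21]
  6 vs larger child 22 at index 2, swap → [22, 19, 6, 12, 17, 7, 21]
  6 vs larger child 21 at index 6, swap → [22, 19, 21, 12, 17, 7, 6]
extract-max → returns 22:
  remove root 22; move last element 6 to root → [6, 19, 21, 12, 17, 7]
  6 vs larger child 21 at index 2, swap → [21, 19, 6, 12, 17, 7]
  6 vs only child 7 at index 5, swap → [21, 19, 7, 12, 17, 6]
insert 40:
  append 40 at index 6 → [21, 19, 7, 12, 17, 6, 40]
  40 > parent 7 at index 2, swap → [21, 19, 40, 12, 17, 6, 7]
  40 > parent 21 at index 0, swap → [40, 19, 21, 12, 17, 6, 7]
extract-max → returns 40:
  remove root 40; move last element 7 to root → [7, 19, 21, 12, 17, 6]
  7 vs larger child 21 at index 2, swap → [21, 19, 7, 12, 17, 6]
insert 9:
  append 9 at index 6 → [21, 19, 7, 12, 17, 6, 9]
  9 > parent 7 at index 2, swap → [21, 19, 9, 12, 17, 6, 7]
insert 33:
  append 33 at index 7 → [21, 19, 9, 12, 17, 6, 7, 33]
  33 > parent 12 at index 3, swap → [21, 19, 9, 33, 17, 6, 7, 12]
  33 > parent 19 at index 1, swap → [21, 33, 9, 19, 17, 6, 7, 12]
  33 > parent 21 at index 0, swap → [33, 21, 9, 19, 17, 6, 7, 12]

[33, 21, 9, 19, 17, 6, 7, 12]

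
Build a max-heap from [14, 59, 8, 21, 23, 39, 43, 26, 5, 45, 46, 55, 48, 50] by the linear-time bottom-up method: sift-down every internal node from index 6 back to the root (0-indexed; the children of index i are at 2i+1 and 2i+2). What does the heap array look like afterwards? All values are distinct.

sift down from index 6:
  43 vs only child 50 at index 13, swap → [14, 59, 8, 21, 23, 39, 50, 26, 5, 45, 46, 55, 48, 43]
sift down from index 5:
  39 vs larger child 55 at index 11, swap → [14, 59, 8, 21, 23, 55, 50, 26, 5, 45, 46, 39, 48, 43]
sift down from index 4:
  23 vs larger child 46 at index 10, swap → [14, 59, 8, 21, 46, 55, 50, 26, 5, 45, 23, 39, 48, 43]
sift down from index 3:
  21 vs larger child 26 at index 7, swap → [14, 59, 8, 26, 46, 55, 50, 21, 5, 45, 23, 39, 48, 43]
sift down from index 2:
  8 vs larger child 55 at index 5, swap → [14, 59, 55, 26, 46, 8, 50, 21, 5, 45, 23, 39, 48, 43]
  8 vs larger child 48 at index 12, swap → [14, 59, 55, 26, 46, 48, 50, 21, 5, 45, 23, 39, 8, 43]
sift down from index 1: already satisfies heap property
sift down from index 0:
  14 vs larger child 59 at index 1, swap → [59, 14, 55, 26, 46, 48, 50, 21, 5, 45, 23, 39, 8, 43]
  14 vs larger child 46 at index 4, swap → [59, 46, 55, 26, 14, 48, 50, 21, 5, 45, 23, 39, 8, 43]
  14 vs larger child 45 at index 9, swap → [59, 46, 55, 26, 45, 48, 50, 21, 5, 14, 23, 39, 8, 43]

[59, 46, 55, 26, 45, 48, 50, 21, 5, 14, 23, 39, 8, 43]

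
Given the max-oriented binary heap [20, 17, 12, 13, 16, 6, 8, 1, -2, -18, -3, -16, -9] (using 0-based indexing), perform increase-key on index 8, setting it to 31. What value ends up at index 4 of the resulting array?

set index 8 from -2 to 31 → [20, 17, 12, 13, 16, 6, 8, 1, 31, -18, -3, -16, -9]
31 > parent 13 at index 3, swap → [20, 17, 12, 31, 16, 6, 8, 1, 13, -18, -3, -16, -9]
31 > parent 17 at index 1, swap → [20, 31, 12, 17, 16, 6, 8, 1, 13, -18, -3, -16, -9]
31 > parent 20 at index 0, swap → [31, 20, 12, 17, 16, 6, 8, 1, 13, -18, -3, -16, -9]
resulting array: [31, 20, 12, 17, 16, 6, 8, 1, 13, -18, -3, -16, -9]

16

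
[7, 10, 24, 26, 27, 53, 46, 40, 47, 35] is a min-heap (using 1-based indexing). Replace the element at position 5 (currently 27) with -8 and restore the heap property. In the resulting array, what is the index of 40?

8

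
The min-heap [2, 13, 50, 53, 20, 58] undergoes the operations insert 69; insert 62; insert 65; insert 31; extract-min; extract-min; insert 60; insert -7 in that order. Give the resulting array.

insert 69:
  append 69 at index 6 → [2, 13, 50, 53, 20, 58, 69] (no swap needed)
insert 62:
  append 62 at index 7 → [2, 13, 50, 53, 20, 58, 69, 62] (no swap needed)
insert 65:
  append 65 at index 8 → [2, 13, 50, 53, 20, 58, 69, 62, 65] (no swap needed)
insert 31:
  append 31 at index 9 → [2, 13, 50, 53, 20, 58, 69, 62, 65, 31] (no swap needed)
extract-min → returns 2:
  remove root 2; move last element 31 to root → [31, 13, 50, 53, 20, 58, 69, 62, 65]
  31 vs smaller child 13 at index 1, swap → [13, 31, 50, 53, 20, 58, 69, 62, 65]
  31 vs smaller child 20 at index 4, swap → [13, 20, 50, 53, 31, 58, 69, 62, 65]
extract-min → returns 13:
  remove root 13; move last element 65 to root → [65, 20, 50, 53, 31, 58, 69, 62]
  65 vs smaller child 20 at index 1, swap → [20, 65, 50, 53, 31, 58, 69, 62]
  65 vs smaller child 31 at index 4, swap → [20, 31, 50, 53, 65, 58, 69, 62]
insert 60:
  append 60 at index 8 → [20, 31, 50, 53, 65, 58, 69, 62, 60] (no swap needed)
insert -7:
  append -7 at index 9 → [20, 31, 50, 53, 65, 58, 69, 62, 60, -7]
  -7 < parent 65 at index 4, swap → [20, 31, 50, 53, -7, 58, 69, 62, 60, 65]
  -7 < parent 31 at index 1, swap → [20, -7, 50, 53, 31, 58, 69, 62, 60, 65]
  -7 < parent 20 at index 0, swap → [-7, 20, 50, 53, 31, 58, 69, 62, 60, 65]

[-7, 20, 50, 53, 31, 58, 69, 62, 60, 65]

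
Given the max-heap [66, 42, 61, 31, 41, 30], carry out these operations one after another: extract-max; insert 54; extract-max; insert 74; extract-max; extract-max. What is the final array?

extract-max → returns 66:
  remove root 66; move last element 30 to root → [30, 42, 61, 31, 41]
  30 vs larger child 61 at index 2, swap → [61, 42, 30, 31, 41]
insert 54:
  append 54 at index 5 → [61, 42, 30, 31, 41, 54]
  54 > parent 30 at index 2, swap → [61, 42, 54, 31, 41, 30]
extract-max → returns 61:
  remove root 61; move last element 30 to root → [30, 42, 54, 31, 41]
  30 vs larger child 54 at index 2, swap → [54, 42, 30, 31, 41]
insert 74:
  append 74 at index 5 → [54, 42, 30, 31, 41, 74]
  74 > parent 30 at index 2, swap → [54, 42, 74, 31, 41, 30]
  74 > parent 54 at index 0, swap → [74, 42, 54, 31, 41, 30]
extract-max → returns 74:
  remove root 74; move last element 30 to root → [30, 42, 54, 31, 41]
  30 vs larger child 54 at index 2, swap → [54, 42, 30, 31, 41]
extract-max → returns 54:
  remove root 54; move last element 41 to root → [41, 42, 30, 31]
  41 vs larger child 42 at index 1, swap → [42, 41, 30, 31]

[42, 41, 30, 31]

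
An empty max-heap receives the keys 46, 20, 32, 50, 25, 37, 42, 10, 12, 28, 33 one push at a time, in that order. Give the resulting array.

[50, 46, 42, 20, 33, 32, 37, 10, 12, 25, 28]

Insert 46:
  append 46 at index 0 → [46] (no swap needed)
Insert 20:
  append 20 at index 1 → [46, 20] (no swap needed)
Insert 32:
  append 32 at index 2 → [46, 20, 32] (no swap needed)
Insert 50:
  append 50 at index 3 → [46, 20, 32, 50]
  50 > parent 20 at index 1, swap → [46, 50, 32, 20]
  50 > parent 46 at index 0, swap → [50, 46, 32, 20]
Insert 25:
  append 25 at index 4 → [50, 46, 32, 20, 25] (no swap needed)
Insert 37:
  append 37 at index 5 → [50, 46, 32, 20, 25, 37]
  37 > parent 32 at index 2, swap → [50, 46, 37, 20, 25, 32]
Insert 42:
  append 42 at index 6 → [50, 46, 37, 20, 25, 32, 42]
  42 > parent 37 at index 2, swap → [50, 46, 42, 20, 25, 32, 37]
Insert 10:
  append 10 at index 7 → [50, 46, 42, 20, 25, 32, 37, 10] (no swap needed)
Insert 12:
  append 12 at index 8 → [50, 46, 42, 20, 25, 32, 37, 10, 12] (no swap needed)
Insert 28:
  append 28 at index 9 → [50, 46, 42, 20, 25, 32, 37, 10, 12, 28]
  28 > parent 25 at index 4, swap → [50, 46, 42, 20, 28, 32, 37, 10, 12, 25]
Insert 33:
  append 33 at index 10 → [50, 46, 42, 20, 28, 32, 37, 10, 12, 25, 33]
  33 > parent 28 at index 4, swap → [50, 46, 42, 20, 33, 32, 37, 10, 12, 25, 28]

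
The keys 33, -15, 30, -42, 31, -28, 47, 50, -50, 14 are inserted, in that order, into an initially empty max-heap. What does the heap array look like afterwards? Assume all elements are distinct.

Insert 33:
  append 33 at index 0 → [33] (no swap needed)
Insert -15:
  append -15 at index 1 → [33, -15] (no swap needed)
Insert 30:
  append 30 at index 2 → [33, -15, 30] (no swap needed)
Insert -42:
  append -42 at index 3 → [33, -15, 30, -42] (no swap needed)
Insert 31:
  append 31 at index 4 → [33, -15, 30, -42, 31]
  31 > parent -15 at index 1, swap → [33, 31, 30, -42, -15]
Insert -28:
  append -28 at index 5 → [33, 31, 30, -42, -15, -28] (no swap needed)
Insert 47:
  append 47 at index 6 → [33, 31, 30, -42, -15, -28, 47]
  47 > parent 30 at index 2, swap → [33, 31, 47, -42, -15, -28, 30]
  47 > parent 33 at index 0, swap → [47, 31, 33, -42, -15, -28, 30]
Insert 50:
  append 50 at index 7 → [47, 31, 33, -42, -15, -28, 30, 50]
  50 > parent -42 at index 3, swap → [47, 31, 33, 50, -15, -28, 30, -42]
  50 > parent 31 at index 1, swap → [47, 50, 33, 31, -15, -28, 30, -42]
  50 > parent 47 at index 0, swap → [50, 47, 33, 31, -15, -28, 30, -42]
Insert -50:
  append -50 at index 8 → [50, 47, 33, 31, -15, -28, 30, -42, -50] (no swap needed)
Insert 14:
  append 14 at index 9 → [50, 47, 33, 31, -15, -28, 30, -42, -50, 14]
  14 > parent -15 at index 4, swap → [50, 47, 33, 31, 14, -28, 30, -42, -50, -15]

[50, 47, 33, 31, 14, -28, 30, -42, -50, -15]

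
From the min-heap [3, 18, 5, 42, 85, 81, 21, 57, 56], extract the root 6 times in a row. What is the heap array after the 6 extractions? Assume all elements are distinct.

extract-min #1 returns 3:
  remove root 3; move last element 56 to root → [56, 18, 5, 42, 85, 81, 21, 57]
  56 vs smaller child 5 at index 2, swap → [5, 18, 56, 42, 85, 81, 21, 57]
  56 vs smaller child 21 at index 6, swap → [5, 18, 21, 42, 85, 81, 56, 57]
extract-min #2 returns 5:
  remove root 5; move last element 57 to root → [57, 18, 21, 42, 85, 81, 56]
  57 vs smaller child 18 at index 1, swap → [18, 57, 21, 42, 85, 81, 56]
  57 vs smaller child 42 at index 3, swap → [18, 42, 21, 57, 85, 81, 56]
extract-min #3 returns 18:
  remove root 18; move last element 56 to root → [56, 42, 21, 57, 85, 81]
  56 vs smaller child 21 at index 2, swap → [21, 42, 56, 57, 85, 81]
extract-min #4 returns 21:
  remove root 21; move last element 81 to root → [81, 42, 56, 57, 85]
  81 vs smaller child 42 at index 1, swap → [42, 81, 56, 57, 85]
  81 vs smaller child 57 at index 3, swap → [42, 57, 56, 81, 85]
extract-min #5 returns 42:
  remove root 42; move last element 85 to root → [85, 57, 56, 81]
  85 vs smaller child 56 at index 2, swap → [56, 57, 85, 81]
extract-min #6 returns 56:
  remove root 56; move last element 81 to root → [81, 57, 85]
  81 vs smaller child 57 at index 1, swap → [57, 81, 85]

[57, 81, 85]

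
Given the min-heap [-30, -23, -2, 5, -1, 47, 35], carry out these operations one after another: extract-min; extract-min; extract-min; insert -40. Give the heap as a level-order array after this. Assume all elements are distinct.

extract-min → returns -30:
  remove root -30; move last element 35 to root → [35, -23, -2, 5, -1, 47]
  35 vs smaller child -23 at index 1, swap → [-23, 35, -2, 5, -1, 47]
  35 vs smaller child -1 at index 4, swap → [-23, -1, -2, 5, 35, 47]
extract-min → returns -23:
  remove root -23; move last element 47 to root → [47, -1, -2, 5, 35]
  47 vs smaller child -2 at index 2, swap → [-2, -1, 47, 5, 35]
extract-min → returns -2:
  remove root -2; move last element 35 to root → [35, -1, 47, 5]
  35 vs smaller child -1 at index 1, swap → [-1, 35, 47, 5]
  35 vs only child 5 at index 3, swap → [-1, 5, 47, 35]
insert -40:
  append -40 at index 4 → [-1, 5, 47, 35, -40]
  -40 < parent 5 at index 1, swap → [-1, -40, 47, 35, 5]
  -40 < parent -1 at index 0, swap → [-40, -1, 47, 35, 5]

[-40, -1, 47, 35, 5]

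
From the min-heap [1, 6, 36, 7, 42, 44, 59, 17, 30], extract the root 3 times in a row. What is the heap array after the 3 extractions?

extract-min #1 returns 1:
  remove root 1; move last element 30 to root → [30, 6, 36, 7, 42, 44, 59, 17]
  30 vs smaller child 6 at index 1, swap → [6, 30, 36, 7, 42, 44, 59, 17]
  30 vs smaller child 7 at index 3, swap → [6, 7, 36, 30, 42, 44, 59, 17]
  30 vs only child 17 at index 7, swap → [6, 7, 36, 17, 42, 44, 59, 30]
extract-min #2 returns 6:
  remove root 6; move last element 30 to root → [30, 7, 36, 17, 42, 44, 59]
  30 vs smaller child 7 at index 1, swap → [7, 30, 36, 17, 42, 44, 59]
  30 vs smaller child 17 at index 3, swap → [7, 17, 36, 30, 42, 44, 59]
extract-min #3 returns 7:
  remove root 7; move last element 59 to root → [59, 17, 36, 30, 42, 44]
  59 vs smaller child 17 at index 1, swap → [17, 59, 36, 30, 42, 44]
  59 vs smaller child 30 at index 3, swap → [17, 30, 36, 59, 42, 44]

[17, 30, 36, 59, 42, 44]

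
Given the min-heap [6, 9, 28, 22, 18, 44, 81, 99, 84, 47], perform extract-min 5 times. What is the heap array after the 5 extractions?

[44, 47, 81, 84, 99]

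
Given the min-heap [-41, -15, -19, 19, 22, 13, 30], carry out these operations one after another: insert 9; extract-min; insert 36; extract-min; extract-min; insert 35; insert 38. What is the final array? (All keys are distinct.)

insert 9:
  append 9 at index 7 → [-41, -15, -19, 19, 22, 13, 30, 9]
  9 < parent 19 at index 3, swap → [-41, -15, -19, 9, 22, 13, 30, 19]
extract-min → returns -41:
  remove root -41; move last element 19 to root → [19, -15, -19, 9, 22, 13, 30]
  19 vs smaller child -19 at index 2, swap → [-19, -15, 19, 9, 22, 13, 30]
  19 vs smaller child 13 at index 5, swap → [-19, -15, 13, 9, 22, 19, 30]
insert 36:
  append 36 at index 7 → [-19, -15, 13, 9, 22, 19, 30, 36] (no swap needed)
extract-min → returns -19:
  remove root -19; move last element 36 to root → [36, -15, 13, 9, 22, 19, 30]
  36 vs smaller child -15 at index 1, swap → [-15, 36, 13, 9, 22, 19, 30]
  36 vs smaller child 9 at index 3, swap → [-15, 9, 13, 36, 22, 19, 30]
extract-min → returns -15:
  remove root -15; move last element 30 to root → [30, 9, 13, 36, 22, 19]
  30 vs smaller child 9 at index 1, swap → [9, 30, 13, 36, 22, 19]
  30 vs smaller child 22 at index 4, swap → [9, 22, 13, 36, 30, 19]
insert 35:
  append 35 at index 6 → [9, 22, 13, 36, 30, 19, 35] (no swap needed)
insert 38:
  append 38 at index 7 → [9, 22, 13, 36, 30, 19, 35, 38] (no swap needed)

[9, 22, 13, 36, 30, 19, 35, 38]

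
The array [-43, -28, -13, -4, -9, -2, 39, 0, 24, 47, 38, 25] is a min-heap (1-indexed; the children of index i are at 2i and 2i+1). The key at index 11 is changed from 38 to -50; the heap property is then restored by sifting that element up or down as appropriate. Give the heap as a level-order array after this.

set index 11 from 38 to -50 → [-43, -28, -13, -4, -9, -2, 39, 0, 24, 47, -50, 25]
-50 < parent -9 at index 5, swap → [-43, -28, -13, -4, -50, -2, 39, 0, 24, 47, -9, 25]
-50 < parent -28 at index 2, swap → [-43, -50, -13, -4, -28, -2, 39, 0, 24, 47, -9, 25]
-50 < parent -43 at index 1, swap → [-50, -43, -13, -4, -28, -2, 39, 0, 24, 47, -9, 25]

[-50, -43, -13, -4, -28, -2, 39, 0, 24, 47, -9, 25]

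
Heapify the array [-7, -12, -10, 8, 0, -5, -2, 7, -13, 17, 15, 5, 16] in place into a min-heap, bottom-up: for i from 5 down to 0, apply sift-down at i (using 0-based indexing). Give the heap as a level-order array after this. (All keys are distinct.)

[-13, -12, -10, -7, 0, -5, -2, 7, 8, 17, 15, 5, 16]

sift down from index 5: already satisfies heap property
sift down from index 4: already satisfies heap property
sift down from index 3:
  8 vs smaller child -13 at index 8, swap → [-7, -12, -10, -13, 0, -5, -2, 7, 8, 17, 15, 5, 16]
sift down from index 2: already satisfies heap property
sift down from index 1:
  -12 vs smaller child -13 at index 3, swap → [-7, -13, -10, -12, 0, -5, -2, 7, 8, 17, 15, 5, 16]
sift down from index 0:
  -7 vs smaller child -13 at index 1, swap → [-13, -7, -10, -12, 0, -5, -2, 7, 8, 17, 15, 5, 16]
  -7 vs smaller child -12 at index 3, swap → [-13, -12, -10, -7, 0, -5, -2, 7, 8, 17, 15, 5, 16]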